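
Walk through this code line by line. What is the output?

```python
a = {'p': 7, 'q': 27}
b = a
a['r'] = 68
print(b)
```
{'p': 7, 'q': 27, 'r': 68}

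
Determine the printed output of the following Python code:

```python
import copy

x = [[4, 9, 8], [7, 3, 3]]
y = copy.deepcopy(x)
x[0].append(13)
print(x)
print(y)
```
[[4, 9, 8, 13], [7, 3, 3]]
[[4, 9, 8], [7, 3, 3]]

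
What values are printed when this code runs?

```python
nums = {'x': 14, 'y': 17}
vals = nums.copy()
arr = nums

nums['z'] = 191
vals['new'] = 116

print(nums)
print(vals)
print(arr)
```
{'x': 14, 'y': 17, 'z': 191}
{'x': 14, 'y': 17, 'new': 116}
{'x': 14, 'y': 17, 'z': 191}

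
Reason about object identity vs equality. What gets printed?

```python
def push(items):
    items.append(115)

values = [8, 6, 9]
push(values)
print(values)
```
[8, 6, 9, 115]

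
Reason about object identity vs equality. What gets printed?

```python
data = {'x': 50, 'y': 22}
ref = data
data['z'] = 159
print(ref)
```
{'x': 50, 'y': 22, 'z': 159}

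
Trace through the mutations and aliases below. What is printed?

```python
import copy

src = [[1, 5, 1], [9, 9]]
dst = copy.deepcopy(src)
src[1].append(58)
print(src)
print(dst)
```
[[1, 5, 1], [9, 9, 58]]
[[1, 5, 1], [9, 9]]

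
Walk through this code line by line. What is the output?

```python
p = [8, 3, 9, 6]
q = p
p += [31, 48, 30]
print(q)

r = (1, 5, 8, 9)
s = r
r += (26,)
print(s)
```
[8, 3, 9, 6, 31, 48, 30]
(1, 5, 8, 9)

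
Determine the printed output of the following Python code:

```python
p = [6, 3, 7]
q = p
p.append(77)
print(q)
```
[6, 3, 7, 77]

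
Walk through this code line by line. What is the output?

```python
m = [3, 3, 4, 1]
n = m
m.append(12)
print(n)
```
[3, 3, 4, 1, 12]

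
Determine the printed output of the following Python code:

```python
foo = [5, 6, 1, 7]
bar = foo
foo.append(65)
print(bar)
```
[5, 6, 1, 7, 65]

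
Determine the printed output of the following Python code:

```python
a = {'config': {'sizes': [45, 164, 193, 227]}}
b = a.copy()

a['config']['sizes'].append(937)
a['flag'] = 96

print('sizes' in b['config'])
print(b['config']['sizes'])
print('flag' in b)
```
True
[45, 164, 193, 227, 937]
False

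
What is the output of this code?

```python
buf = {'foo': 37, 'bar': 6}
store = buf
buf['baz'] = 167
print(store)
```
{'foo': 37, 'bar': 6, 'baz': 167}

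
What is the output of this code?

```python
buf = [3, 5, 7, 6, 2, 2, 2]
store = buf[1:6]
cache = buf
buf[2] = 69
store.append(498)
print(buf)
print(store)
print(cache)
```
[3, 5, 69, 6, 2, 2, 2]
[5, 7, 6, 2, 2, 498]
[3, 5, 69, 6, 2, 2, 2]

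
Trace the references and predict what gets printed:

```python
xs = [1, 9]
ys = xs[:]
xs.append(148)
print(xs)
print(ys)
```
[1, 9, 148]
[1, 9]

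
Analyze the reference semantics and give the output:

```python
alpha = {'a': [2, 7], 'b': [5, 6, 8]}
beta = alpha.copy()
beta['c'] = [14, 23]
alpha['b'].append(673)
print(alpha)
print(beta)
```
{'a': [2, 7], 'b': [5, 6, 8, 673]}
{'a': [2, 7], 'b': [5, 6, 8, 673], 'c': [14, 23]}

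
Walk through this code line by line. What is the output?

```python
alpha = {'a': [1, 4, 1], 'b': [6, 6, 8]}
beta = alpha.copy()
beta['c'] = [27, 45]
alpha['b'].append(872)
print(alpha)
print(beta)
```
{'a': [1, 4, 1], 'b': [6, 6, 8, 872]}
{'a': [1, 4, 1], 'b': [6, 6, 8, 872], 'c': [27, 45]}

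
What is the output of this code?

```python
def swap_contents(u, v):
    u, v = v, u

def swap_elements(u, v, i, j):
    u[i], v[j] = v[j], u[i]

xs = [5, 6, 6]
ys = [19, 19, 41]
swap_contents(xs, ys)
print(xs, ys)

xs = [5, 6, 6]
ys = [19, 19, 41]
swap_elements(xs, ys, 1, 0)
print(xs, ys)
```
[5, 6, 6] [19, 19, 41]
[5, 19, 6] [6, 19, 41]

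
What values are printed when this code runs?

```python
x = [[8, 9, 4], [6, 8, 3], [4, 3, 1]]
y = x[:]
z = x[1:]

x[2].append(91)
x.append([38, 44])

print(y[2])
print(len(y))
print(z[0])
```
[4, 3, 1, 91]
3
[6, 8, 3]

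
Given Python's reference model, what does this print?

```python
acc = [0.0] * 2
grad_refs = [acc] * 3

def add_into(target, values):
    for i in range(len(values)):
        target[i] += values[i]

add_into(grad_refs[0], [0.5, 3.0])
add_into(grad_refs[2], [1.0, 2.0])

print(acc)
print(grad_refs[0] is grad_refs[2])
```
[1.5, 5.0]
True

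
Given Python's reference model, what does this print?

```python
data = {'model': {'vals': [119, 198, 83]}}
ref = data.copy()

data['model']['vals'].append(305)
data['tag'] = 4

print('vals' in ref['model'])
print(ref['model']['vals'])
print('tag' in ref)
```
True
[119, 198, 83, 305]
False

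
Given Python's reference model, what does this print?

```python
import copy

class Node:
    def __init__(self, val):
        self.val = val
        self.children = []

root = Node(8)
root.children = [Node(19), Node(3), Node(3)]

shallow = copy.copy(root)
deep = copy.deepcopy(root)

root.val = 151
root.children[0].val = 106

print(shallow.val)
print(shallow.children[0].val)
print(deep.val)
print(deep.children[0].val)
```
8
106
8
19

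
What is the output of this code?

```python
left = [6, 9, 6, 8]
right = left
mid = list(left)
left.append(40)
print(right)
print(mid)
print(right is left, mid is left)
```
[6, 9, 6, 8, 40]
[6, 9, 6, 8]
True False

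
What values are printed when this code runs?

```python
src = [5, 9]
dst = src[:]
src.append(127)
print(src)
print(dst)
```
[5, 9, 127]
[5, 9]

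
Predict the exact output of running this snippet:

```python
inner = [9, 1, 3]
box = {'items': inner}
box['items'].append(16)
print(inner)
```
[9, 1, 3, 16]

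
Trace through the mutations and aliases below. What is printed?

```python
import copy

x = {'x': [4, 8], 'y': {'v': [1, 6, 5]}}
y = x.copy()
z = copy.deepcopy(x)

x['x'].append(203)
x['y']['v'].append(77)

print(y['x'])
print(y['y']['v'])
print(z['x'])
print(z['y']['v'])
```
[4, 8, 203]
[1, 6, 5, 77]
[4, 8]
[1, 6, 5]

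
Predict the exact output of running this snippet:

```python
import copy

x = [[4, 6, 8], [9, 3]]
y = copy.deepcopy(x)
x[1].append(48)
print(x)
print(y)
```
[[4, 6, 8], [9, 3, 48]]
[[4, 6, 8], [9, 3]]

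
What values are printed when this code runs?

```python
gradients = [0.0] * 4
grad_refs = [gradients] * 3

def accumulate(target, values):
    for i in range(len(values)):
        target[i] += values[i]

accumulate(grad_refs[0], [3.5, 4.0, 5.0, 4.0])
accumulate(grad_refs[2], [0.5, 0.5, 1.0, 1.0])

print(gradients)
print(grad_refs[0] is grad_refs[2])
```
[4.0, 4.5, 6.0, 5.0]
True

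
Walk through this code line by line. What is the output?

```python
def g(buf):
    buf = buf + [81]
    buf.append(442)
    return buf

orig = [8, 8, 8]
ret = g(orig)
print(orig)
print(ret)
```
[8, 8, 8]
[8, 8, 8, 81, 442]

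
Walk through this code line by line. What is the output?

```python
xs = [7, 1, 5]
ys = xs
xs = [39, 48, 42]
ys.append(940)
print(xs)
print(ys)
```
[39, 48, 42]
[7, 1, 5, 940]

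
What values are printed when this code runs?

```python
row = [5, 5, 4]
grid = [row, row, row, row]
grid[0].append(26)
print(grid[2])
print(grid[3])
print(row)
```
[5, 5, 4, 26]
[5, 5, 4, 26]
[5, 5, 4, 26]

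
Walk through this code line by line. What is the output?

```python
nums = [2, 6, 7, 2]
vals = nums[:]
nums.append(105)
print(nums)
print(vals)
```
[2, 6, 7, 2, 105]
[2, 6, 7, 2]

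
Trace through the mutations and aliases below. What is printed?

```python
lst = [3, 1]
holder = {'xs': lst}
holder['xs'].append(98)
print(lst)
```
[3, 1, 98]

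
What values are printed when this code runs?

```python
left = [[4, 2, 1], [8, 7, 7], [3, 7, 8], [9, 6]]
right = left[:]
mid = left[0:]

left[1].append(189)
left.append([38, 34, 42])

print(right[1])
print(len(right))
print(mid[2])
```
[8, 7, 7, 189]
4
[3, 7, 8]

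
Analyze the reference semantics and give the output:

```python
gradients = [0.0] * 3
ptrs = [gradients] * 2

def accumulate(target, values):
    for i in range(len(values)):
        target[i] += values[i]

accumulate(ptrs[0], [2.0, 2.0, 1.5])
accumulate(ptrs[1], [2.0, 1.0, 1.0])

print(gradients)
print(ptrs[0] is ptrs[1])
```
[4.0, 3.0, 2.5]
True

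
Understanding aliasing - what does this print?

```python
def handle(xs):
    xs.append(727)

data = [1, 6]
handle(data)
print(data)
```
[1, 6, 727]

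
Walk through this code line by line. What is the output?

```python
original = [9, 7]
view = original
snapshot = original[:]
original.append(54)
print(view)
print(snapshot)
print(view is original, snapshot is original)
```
[9, 7, 54]
[9, 7]
True False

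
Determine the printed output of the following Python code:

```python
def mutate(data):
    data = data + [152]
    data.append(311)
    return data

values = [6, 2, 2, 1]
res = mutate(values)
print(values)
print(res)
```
[6, 2, 2, 1]
[6, 2, 2, 1, 152, 311]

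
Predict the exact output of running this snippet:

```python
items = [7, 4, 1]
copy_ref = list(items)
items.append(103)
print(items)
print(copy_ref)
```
[7, 4, 1, 103]
[7, 4, 1]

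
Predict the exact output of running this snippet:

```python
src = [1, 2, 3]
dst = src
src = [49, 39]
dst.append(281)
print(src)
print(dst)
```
[49, 39]
[1, 2, 3, 281]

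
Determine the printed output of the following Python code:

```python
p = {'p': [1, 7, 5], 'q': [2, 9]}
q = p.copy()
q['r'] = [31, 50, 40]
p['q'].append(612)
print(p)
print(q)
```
{'p': [1, 7, 5], 'q': [2, 9, 612]}
{'p': [1, 7, 5], 'q': [2, 9, 612], 'r': [31, 50, 40]}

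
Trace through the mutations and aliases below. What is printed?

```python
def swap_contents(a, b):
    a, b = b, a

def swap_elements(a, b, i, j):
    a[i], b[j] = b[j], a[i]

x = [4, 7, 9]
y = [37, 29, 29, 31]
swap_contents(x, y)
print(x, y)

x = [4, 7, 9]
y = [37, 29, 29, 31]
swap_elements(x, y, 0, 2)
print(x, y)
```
[4, 7, 9] [37, 29, 29, 31]
[29, 7, 9] [37, 29, 4, 31]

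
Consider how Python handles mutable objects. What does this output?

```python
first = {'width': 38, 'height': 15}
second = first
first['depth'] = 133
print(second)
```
{'width': 38, 'height': 15, 'depth': 133}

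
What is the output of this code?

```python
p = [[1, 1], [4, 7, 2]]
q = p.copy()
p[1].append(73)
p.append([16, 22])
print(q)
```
[[1, 1], [4, 7, 2, 73]]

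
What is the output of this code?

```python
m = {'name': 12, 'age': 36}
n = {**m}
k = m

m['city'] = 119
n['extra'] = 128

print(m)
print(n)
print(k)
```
{'name': 12, 'age': 36, 'city': 119}
{'name': 12, 'age': 36, 'extra': 128}
{'name': 12, 'age': 36, 'city': 119}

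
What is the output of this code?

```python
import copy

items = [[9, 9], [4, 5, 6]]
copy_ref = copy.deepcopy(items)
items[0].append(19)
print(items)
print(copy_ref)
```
[[9, 9, 19], [4, 5, 6]]
[[9, 9], [4, 5, 6]]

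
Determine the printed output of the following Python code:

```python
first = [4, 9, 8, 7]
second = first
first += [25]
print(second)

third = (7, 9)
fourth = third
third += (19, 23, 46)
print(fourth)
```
[4, 9, 8, 7, 25]
(7, 9)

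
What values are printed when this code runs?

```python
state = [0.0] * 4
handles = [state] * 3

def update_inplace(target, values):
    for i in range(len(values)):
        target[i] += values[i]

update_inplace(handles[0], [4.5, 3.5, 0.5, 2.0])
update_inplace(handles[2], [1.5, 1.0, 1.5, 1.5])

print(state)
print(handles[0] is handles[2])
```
[6.0, 4.5, 2.0, 3.5]
True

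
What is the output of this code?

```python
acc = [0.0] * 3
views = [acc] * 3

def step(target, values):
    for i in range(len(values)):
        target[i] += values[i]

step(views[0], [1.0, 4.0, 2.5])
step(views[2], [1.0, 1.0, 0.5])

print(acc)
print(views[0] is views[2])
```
[2.0, 5.0, 3.0]
True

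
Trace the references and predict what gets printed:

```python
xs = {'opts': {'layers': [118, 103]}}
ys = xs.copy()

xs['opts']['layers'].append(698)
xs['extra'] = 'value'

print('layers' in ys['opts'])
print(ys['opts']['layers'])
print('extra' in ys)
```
True
[118, 103, 698]
False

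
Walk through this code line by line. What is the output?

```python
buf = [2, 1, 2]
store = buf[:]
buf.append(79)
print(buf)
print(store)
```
[2, 1, 2, 79]
[2, 1, 2]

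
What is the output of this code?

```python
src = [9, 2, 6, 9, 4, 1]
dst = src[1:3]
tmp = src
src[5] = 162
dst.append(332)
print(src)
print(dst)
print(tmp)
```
[9, 2, 6, 9, 4, 162]
[2, 6, 332]
[9, 2, 6, 9, 4, 162]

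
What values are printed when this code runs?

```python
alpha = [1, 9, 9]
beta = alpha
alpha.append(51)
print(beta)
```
[1, 9, 9, 51]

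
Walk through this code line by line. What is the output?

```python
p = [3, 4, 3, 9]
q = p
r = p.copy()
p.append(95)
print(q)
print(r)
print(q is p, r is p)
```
[3, 4, 3, 9, 95]
[3, 4, 3, 9]
True False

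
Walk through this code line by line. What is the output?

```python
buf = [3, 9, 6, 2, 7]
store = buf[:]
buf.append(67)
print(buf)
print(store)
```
[3, 9, 6, 2, 7, 67]
[3, 9, 6, 2, 7]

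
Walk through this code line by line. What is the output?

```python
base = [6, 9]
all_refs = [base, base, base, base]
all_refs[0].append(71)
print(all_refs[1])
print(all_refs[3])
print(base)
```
[6, 9, 71]
[6, 9, 71]
[6, 9, 71]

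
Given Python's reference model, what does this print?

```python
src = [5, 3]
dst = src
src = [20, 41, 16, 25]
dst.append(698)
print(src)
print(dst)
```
[20, 41, 16, 25]
[5, 3, 698]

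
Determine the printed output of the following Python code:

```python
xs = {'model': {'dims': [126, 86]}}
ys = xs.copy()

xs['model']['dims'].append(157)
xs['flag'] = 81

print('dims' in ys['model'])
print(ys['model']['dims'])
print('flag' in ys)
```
True
[126, 86, 157]
False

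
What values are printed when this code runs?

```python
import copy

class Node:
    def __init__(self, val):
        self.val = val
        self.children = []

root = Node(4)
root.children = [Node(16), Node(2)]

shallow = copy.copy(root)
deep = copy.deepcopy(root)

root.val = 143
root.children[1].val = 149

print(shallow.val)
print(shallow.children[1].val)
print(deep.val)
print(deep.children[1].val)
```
4
149
4
2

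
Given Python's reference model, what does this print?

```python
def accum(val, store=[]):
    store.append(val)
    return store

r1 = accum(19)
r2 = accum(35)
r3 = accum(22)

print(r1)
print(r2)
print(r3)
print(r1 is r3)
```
[19, 35, 22]
[19, 35, 22]
[19, 35, 22]
True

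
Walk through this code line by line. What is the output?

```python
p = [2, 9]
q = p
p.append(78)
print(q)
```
[2, 9, 78]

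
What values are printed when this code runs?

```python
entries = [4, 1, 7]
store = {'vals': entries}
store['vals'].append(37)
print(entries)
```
[4, 1, 7, 37]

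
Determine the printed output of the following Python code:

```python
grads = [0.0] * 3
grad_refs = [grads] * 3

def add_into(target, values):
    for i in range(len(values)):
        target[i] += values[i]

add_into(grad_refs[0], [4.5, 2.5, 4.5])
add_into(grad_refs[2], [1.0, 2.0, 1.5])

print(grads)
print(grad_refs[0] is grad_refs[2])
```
[5.5, 4.5, 6.0]
True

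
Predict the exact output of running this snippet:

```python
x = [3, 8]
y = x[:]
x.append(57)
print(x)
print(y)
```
[3, 8, 57]
[3, 8]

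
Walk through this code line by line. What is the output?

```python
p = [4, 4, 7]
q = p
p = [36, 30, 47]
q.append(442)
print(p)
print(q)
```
[36, 30, 47]
[4, 4, 7, 442]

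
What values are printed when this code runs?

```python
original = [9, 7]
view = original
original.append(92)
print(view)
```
[9, 7, 92]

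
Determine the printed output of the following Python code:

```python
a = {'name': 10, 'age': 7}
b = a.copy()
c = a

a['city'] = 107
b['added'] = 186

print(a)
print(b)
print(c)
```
{'name': 10, 'age': 7, 'city': 107}
{'name': 10, 'age': 7, 'added': 186}
{'name': 10, 'age': 7, 'city': 107}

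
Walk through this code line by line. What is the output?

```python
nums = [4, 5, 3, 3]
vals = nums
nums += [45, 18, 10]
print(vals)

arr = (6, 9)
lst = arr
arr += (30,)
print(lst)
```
[4, 5, 3, 3, 45, 18, 10]
(6, 9)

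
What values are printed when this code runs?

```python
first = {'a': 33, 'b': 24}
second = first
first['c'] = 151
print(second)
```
{'a': 33, 'b': 24, 'c': 151}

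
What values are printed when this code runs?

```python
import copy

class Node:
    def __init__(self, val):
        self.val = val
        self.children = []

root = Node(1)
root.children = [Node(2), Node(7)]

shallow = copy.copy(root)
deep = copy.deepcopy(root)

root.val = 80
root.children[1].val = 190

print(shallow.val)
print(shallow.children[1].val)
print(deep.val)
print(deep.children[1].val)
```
1
190
1
7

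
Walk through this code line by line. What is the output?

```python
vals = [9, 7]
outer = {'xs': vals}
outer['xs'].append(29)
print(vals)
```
[9, 7, 29]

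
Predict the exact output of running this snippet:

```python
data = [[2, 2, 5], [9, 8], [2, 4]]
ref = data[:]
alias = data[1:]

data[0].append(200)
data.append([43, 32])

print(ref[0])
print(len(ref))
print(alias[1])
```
[2, 2, 5, 200]
3
[2, 4]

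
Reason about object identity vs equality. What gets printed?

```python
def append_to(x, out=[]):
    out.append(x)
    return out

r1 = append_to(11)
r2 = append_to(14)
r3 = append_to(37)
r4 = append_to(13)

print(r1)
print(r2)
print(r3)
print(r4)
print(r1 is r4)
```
[11, 14, 37, 13]
[11, 14, 37, 13]
[11, 14, 37, 13]
[11, 14, 37, 13]
True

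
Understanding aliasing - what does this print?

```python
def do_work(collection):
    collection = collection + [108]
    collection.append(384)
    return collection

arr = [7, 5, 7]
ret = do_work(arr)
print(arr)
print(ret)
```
[7, 5, 7]
[7, 5, 7, 108, 384]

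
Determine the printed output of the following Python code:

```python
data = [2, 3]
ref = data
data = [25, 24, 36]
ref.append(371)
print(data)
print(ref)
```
[25, 24, 36]
[2, 3, 371]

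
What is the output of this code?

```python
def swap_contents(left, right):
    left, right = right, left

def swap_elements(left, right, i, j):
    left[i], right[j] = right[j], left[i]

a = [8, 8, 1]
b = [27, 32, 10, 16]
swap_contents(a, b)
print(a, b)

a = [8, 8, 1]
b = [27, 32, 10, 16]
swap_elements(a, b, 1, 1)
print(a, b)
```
[8, 8, 1] [27, 32, 10, 16]
[8, 32, 1] [27, 8, 10, 16]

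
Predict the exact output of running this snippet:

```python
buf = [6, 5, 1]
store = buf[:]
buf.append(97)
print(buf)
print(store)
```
[6, 5, 1, 97]
[6, 5, 1]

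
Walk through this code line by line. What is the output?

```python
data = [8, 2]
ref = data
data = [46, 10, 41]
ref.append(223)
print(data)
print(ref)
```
[46, 10, 41]
[8, 2, 223]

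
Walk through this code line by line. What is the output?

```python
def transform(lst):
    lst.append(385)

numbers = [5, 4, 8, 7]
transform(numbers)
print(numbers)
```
[5, 4, 8, 7, 385]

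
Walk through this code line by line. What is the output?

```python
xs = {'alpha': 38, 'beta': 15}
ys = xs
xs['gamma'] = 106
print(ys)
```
{'alpha': 38, 'beta': 15, 'gamma': 106}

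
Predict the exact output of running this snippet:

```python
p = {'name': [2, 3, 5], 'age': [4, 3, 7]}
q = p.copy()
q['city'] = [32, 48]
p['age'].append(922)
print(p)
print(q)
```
{'name': [2, 3, 5], 'age': [4, 3, 7, 922]}
{'name': [2, 3, 5], 'age': [4, 3, 7, 922], 'city': [32, 48]}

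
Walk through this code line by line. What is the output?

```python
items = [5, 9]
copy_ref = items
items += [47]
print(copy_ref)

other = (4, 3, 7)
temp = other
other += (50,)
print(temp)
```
[5, 9, 47]
(4, 3, 7)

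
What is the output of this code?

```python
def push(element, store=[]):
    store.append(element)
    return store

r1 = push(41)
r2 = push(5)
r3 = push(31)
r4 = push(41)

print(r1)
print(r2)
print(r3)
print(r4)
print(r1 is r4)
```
[41, 5, 31, 41]
[41, 5, 31, 41]
[41, 5, 31, 41]
[41, 5, 31, 41]
True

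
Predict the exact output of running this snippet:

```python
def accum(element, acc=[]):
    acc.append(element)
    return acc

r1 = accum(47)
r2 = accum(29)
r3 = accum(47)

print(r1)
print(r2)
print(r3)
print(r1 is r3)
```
[47, 29, 47]
[47, 29, 47]
[47, 29, 47]
True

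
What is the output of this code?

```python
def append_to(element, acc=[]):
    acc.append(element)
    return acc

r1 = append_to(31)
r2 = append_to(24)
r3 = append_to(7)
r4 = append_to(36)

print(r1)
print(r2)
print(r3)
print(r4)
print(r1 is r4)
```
[31, 24, 7, 36]
[31, 24, 7, 36]
[31, 24, 7, 36]
[31, 24, 7, 36]
True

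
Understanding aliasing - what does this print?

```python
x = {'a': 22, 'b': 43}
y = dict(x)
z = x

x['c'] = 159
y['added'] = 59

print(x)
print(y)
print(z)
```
{'a': 22, 'b': 43, 'c': 159}
{'a': 22, 'b': 43, 'added': 59}
{'a': 22, 'b': 43, 'c': 159}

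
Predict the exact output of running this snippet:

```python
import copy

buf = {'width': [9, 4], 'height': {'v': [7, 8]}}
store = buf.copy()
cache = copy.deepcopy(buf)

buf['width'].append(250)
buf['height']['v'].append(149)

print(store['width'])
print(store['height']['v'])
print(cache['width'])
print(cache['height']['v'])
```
[9, 4, 250]
[7, 8, 149]
[9, 4]
[7, 8]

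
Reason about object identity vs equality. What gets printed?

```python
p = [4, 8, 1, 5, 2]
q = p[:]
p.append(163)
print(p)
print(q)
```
[4, 8, 1, 5, 2, 163]
[4, 8, 1, 5, 2]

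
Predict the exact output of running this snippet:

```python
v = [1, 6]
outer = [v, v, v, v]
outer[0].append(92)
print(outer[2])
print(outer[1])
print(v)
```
[1, 6, 92]
[1, 6, 92]
[1, 6, 92]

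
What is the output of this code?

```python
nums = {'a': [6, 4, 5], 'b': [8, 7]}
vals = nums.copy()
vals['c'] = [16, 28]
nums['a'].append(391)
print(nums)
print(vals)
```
{'a': [6, 4, 5, 391], 'b': [8, 7]}
{'a': [6, 4, 5, 391], 'b': [8, 7], 'c': [16, 28]}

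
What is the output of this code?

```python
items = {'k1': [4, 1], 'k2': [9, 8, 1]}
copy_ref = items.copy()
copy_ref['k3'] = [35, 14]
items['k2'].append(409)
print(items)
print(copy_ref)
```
{'k1': [4, 1], 'k2': [9, 8, 1, 409]}
{'k1': [4, 1], 'k2': [9, 8, 1, 409], 'k3': [35, 14]}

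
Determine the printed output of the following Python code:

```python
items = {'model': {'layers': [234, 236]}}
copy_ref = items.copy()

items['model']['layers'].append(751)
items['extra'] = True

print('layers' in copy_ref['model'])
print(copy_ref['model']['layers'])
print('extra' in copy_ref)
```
True
[234, 236, 751]
False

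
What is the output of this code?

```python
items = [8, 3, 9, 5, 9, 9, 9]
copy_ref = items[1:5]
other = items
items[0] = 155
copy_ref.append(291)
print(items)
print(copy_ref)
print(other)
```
[155, 3, 9, 5, 9, 9, 9]
[3, 9, 5, 9, 291]
[155, 3, 9, 5, 9, 9, 9]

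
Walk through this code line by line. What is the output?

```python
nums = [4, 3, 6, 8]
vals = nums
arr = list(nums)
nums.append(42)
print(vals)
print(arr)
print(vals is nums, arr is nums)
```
[4, 3, 6, 8, 42]
[4, 3, 6, 8]
True False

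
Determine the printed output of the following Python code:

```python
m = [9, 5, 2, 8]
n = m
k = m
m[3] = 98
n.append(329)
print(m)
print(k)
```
[9, 5, 2, 98, 329]
[9, 5, 2, 98, 329]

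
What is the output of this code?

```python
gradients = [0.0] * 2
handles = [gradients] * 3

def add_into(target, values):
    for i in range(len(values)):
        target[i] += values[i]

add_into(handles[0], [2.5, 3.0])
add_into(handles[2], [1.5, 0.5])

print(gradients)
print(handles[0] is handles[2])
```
[4.0, 3.5]
True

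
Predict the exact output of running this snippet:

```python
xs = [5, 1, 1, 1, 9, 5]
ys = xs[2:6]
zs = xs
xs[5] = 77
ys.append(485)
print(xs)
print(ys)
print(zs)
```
[5, 1, 1, 1, 9, 77]
[1, 1, 9, 5, 485]
[5, 1, 1, 1, 9, 77]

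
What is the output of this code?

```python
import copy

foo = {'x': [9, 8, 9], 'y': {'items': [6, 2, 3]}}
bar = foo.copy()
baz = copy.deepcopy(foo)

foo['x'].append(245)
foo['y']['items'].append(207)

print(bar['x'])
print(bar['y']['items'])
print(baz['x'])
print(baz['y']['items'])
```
[9, 8, 9, 245]
[6, 2, 3, 207]
[9, 8, 9]
[6, 2, 3]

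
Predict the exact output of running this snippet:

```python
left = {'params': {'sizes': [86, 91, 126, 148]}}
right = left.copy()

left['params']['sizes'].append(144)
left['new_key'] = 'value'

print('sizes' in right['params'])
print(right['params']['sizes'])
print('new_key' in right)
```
True
[86, 91, 126, 148, 144]
False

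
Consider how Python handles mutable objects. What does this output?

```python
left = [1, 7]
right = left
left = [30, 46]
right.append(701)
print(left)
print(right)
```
[30, 46]
[1, 7, 701]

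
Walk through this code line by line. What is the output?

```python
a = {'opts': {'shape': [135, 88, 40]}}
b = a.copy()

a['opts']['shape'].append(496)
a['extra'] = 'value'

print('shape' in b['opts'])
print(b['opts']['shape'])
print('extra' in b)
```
True
[135, 88, 40, 496]
False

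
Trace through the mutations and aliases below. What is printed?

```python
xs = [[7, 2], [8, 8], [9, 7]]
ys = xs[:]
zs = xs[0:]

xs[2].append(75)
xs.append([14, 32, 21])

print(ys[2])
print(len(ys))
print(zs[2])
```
[9, 7, 75]
3
[9, 7, 75]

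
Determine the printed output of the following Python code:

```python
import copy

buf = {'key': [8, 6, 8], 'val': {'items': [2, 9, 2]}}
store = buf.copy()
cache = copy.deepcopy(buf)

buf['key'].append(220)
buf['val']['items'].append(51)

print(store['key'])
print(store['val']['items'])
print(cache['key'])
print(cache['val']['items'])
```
[8, 6, 8, 220]
[2, 9, 2, 51]
[8, 6, 8]
[2, 9, 2]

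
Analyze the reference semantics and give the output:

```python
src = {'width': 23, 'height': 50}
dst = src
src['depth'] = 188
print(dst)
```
{'width': 23, 'height': 50, 'depth': 188}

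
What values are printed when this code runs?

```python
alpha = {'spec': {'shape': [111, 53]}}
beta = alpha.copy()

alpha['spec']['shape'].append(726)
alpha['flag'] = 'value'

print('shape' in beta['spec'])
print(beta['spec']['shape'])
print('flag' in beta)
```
True
[111, 53, 726]
False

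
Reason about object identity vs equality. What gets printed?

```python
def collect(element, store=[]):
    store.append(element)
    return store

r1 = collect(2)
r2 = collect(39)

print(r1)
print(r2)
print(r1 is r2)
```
[2, 39]
[2, 39]
True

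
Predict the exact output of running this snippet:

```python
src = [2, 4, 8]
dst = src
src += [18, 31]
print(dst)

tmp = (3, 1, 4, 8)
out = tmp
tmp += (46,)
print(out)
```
[2, 4, 8, 18, 31]
(3, 1, 4, 8)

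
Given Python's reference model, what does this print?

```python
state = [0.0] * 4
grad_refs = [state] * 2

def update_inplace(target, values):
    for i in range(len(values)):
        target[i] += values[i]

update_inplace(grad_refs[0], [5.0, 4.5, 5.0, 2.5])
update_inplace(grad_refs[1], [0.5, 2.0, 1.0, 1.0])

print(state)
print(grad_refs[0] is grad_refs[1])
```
[5.5, 6.5, 6.0, 3.5]
True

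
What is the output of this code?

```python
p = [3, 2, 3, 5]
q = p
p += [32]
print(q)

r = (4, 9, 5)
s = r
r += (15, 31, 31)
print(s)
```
[3, 2, 3, 5, 32]
(4, 9, 5)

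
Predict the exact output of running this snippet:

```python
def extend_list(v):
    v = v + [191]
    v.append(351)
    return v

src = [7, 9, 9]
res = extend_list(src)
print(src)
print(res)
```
[7, 9, 9]
[7, 9, 9, 191, 351]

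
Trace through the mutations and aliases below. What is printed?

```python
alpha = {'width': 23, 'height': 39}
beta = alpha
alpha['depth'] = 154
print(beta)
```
{'width': 23, 'height': 39, 'depth': 154}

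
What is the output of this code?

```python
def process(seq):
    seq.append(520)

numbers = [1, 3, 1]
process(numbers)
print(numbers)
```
[1, 3, 1, 520]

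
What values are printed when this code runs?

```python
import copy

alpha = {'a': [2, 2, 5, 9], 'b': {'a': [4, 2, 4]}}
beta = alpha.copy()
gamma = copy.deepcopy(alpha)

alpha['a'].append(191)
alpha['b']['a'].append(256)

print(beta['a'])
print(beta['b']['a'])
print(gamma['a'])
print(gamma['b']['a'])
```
[2, 2, 5, 9, 191]
[4, 2, 4, 256]
[2, 2, 5, 9]
[4, 2, 4]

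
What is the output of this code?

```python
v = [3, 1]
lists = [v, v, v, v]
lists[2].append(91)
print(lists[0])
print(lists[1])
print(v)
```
[3, 1, 91]
[3, 1, 91]
[3, 1, 91]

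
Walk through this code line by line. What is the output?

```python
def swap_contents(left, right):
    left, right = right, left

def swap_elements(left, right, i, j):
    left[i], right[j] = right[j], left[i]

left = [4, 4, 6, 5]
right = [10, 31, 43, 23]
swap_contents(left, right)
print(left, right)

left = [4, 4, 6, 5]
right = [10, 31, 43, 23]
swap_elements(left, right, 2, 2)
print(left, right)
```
[4, 4, 6, 5] [10, 31, 43, 23]
[4, 4, 43, 5] [10, 31, 6, 23]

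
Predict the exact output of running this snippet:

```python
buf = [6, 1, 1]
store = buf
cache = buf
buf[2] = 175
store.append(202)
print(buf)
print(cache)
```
[6, 1, 175, 202]
[6, 1, 175, 202]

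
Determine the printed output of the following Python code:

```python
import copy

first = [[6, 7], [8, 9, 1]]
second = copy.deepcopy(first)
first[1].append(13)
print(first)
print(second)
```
[[6, 7], [8, 9, 1, 13]]
[[6, 7], [8, 9, 1]]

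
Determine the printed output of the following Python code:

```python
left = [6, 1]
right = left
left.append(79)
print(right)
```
[6, 1, 79]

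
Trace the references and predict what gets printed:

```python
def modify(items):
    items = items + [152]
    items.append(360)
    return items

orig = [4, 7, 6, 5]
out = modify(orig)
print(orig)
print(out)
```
[4, 7, 6, 5]
[4, 7, 6, 5, 152, 360]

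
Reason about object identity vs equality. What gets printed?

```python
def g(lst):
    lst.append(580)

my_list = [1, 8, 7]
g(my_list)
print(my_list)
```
[1, 8, 7, 580]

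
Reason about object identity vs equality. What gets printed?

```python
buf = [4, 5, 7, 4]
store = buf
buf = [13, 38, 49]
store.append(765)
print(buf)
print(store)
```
[13, 38, 49]
[4, 5, 7, 4, 765]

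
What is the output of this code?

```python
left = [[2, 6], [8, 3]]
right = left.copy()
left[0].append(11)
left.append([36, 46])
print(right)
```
[[2, 6, 11], [8, 3]]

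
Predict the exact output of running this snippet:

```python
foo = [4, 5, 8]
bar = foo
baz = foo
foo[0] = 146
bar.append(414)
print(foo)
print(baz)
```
[146, 5, 8, 414]
[146, 5, 8, 414]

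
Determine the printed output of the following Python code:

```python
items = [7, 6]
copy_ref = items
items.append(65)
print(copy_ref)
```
[7, 6, 65]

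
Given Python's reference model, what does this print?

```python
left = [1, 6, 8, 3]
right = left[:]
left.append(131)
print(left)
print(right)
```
[1, 6, 8, 3, 131]
[1, 6, 8, 3]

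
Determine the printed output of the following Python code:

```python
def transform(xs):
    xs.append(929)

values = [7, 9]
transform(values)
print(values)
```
[7, 9, 929]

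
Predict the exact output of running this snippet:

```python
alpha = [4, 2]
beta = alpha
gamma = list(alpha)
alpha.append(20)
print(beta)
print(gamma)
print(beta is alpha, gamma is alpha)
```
[4, 2, 20]
[4, 2]
True False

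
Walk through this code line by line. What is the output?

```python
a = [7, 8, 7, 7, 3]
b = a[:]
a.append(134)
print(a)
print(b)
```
[7, 8, 7, 7, 3, 134]
[7, 8, 7, 7, 3]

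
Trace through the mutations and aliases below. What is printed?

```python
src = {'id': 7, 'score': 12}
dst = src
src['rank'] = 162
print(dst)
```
{'id': 7, 'score': 12, 'rank': 162}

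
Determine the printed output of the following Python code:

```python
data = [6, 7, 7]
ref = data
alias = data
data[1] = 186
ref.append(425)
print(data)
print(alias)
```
[6, 186, 7, 425]
[6, 186, 7, 425]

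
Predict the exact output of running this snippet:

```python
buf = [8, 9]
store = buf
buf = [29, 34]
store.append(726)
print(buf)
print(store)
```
[29, 34]
[8, 9, 726]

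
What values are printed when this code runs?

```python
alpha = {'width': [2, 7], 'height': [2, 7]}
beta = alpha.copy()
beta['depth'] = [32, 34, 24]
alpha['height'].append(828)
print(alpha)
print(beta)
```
{'width': [2, 7], 'height': [2, 7, 828]}
{'width': [2, 7], 'height': [2, 7, 828], 'depth': [32, 34, 24]}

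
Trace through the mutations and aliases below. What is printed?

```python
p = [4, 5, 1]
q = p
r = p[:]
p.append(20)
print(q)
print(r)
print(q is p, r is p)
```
[4, 5, 1, 20]
[4, 5, 1]
True False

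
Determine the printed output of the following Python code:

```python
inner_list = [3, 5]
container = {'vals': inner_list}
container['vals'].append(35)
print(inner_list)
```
[3, 5, 35]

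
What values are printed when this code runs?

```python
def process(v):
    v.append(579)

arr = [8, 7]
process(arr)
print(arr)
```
[8, 7, 579]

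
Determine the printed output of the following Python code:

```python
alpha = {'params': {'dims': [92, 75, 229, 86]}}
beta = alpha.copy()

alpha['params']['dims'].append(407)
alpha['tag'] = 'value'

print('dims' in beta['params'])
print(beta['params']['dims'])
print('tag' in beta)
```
True
[92, 75, 229, 86, 407]
False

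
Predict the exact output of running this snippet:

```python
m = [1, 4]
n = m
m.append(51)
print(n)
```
[1, 4, 51]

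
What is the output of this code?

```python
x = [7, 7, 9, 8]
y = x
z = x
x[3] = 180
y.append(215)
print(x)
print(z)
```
[7, 7, 9, 180, 215]
[7, 7, 9, 180, 215]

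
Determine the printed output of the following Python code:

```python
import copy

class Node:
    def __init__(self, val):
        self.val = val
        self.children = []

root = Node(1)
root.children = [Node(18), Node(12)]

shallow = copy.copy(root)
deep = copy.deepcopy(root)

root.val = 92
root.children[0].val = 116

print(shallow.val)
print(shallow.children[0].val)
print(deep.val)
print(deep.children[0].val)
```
1
116
1
18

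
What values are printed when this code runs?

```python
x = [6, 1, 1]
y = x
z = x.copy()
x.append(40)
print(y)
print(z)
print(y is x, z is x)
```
[6, 1, 1, 40]
[6, 1, 1]
True False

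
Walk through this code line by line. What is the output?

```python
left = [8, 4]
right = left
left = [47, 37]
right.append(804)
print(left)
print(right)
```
[47, 37]
[8, 4, 804]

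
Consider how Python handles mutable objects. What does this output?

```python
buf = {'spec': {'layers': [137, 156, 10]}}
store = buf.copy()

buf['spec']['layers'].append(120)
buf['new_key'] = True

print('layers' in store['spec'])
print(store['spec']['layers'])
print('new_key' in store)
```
True
[137, 156, 10, 120]
False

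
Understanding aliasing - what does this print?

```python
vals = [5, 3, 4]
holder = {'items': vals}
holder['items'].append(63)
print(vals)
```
[5, 3, 4, 63]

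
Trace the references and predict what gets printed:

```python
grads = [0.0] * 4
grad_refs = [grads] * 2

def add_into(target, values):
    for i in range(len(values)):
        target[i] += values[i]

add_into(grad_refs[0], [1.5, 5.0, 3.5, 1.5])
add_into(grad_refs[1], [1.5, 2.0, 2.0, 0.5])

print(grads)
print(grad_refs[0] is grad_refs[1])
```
[3.0, 7.0, 5.5, 2.0]
True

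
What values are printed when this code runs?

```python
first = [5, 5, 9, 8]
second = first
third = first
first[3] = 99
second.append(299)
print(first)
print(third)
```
[5, 5, 9, 99, 299]
[5, 5, 9, 99, 299]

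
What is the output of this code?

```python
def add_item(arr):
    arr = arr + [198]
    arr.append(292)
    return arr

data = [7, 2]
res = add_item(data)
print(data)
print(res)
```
[7, 2]
[7, 2, 198, 292]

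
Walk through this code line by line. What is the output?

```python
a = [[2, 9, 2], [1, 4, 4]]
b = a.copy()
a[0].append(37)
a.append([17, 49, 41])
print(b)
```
[[2, 9, 2, 37], [1, 4, 4]]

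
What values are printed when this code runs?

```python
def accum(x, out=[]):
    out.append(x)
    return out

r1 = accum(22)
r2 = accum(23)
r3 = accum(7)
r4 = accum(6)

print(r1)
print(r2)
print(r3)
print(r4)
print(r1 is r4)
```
[22, 23, 7, 6]
[22, 23, 7, 6]
[22, 23, 7, 6]
[22, 23, 7, 6]
True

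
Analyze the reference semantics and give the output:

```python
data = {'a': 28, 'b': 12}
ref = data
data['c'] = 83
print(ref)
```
{'a': 28, 'b': 12, 'c': 83}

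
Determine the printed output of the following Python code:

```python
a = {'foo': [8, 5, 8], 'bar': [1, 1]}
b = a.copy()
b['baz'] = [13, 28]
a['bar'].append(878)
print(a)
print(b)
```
{'foo': [8, 5, 8], 'bar': [1, 1, 878]}
{'foo': [8, 5, 8], 'bar': [1, 1, 878], 'baz': [13, 28]}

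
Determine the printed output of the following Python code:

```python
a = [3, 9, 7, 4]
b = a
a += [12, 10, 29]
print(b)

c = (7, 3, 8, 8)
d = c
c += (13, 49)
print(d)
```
[3, 9, 7, 4, 12, 10, 29]
(7, 3, 8, 8)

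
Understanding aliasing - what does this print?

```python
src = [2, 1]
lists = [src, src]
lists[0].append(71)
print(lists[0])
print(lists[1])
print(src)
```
[2, 1, 71]
[2, 1, 71]
[2, 1, 71]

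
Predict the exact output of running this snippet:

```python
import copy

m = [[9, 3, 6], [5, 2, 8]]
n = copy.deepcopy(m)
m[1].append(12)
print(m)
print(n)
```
[[9, 3, 6], [5, 2, 8, 12]]
[[9, 3, 6], [5, 2, 8]]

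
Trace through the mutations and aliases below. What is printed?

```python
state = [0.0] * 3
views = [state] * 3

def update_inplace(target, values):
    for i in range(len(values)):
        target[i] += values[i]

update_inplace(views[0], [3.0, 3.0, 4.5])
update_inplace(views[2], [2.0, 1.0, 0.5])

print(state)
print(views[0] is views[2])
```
[5.0, 4.0, 5.0]
True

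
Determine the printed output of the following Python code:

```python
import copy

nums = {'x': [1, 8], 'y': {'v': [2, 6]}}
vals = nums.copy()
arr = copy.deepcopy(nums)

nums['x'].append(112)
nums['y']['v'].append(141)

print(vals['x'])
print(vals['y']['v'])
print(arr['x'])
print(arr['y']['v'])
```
[1, 8, 112]
[2, 6, 141]
[1, 8]
[2, 6]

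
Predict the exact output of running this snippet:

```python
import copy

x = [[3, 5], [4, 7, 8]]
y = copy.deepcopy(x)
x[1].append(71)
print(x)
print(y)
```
[[3, 5], [4, 7, 8, 71]]
[[3, 5], [4, 7, 8]]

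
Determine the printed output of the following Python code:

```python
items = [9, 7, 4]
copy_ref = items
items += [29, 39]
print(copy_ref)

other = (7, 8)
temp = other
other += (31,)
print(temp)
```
[9, 7, 4, 29, 39]
(7, 8)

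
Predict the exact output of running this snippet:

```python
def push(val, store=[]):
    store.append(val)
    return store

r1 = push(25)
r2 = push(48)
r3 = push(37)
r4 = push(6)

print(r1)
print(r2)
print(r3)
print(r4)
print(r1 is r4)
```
[25, 48, 37, 6]
[25, 48, 37, 6]
[25, 48, 37, 6]
[25, 48, 37, 6]
True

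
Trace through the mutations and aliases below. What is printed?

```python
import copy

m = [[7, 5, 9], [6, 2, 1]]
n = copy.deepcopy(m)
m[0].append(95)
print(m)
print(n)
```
[[7, 5, 9, 95], [6, 2, 1]]
[[7, 5, 9], [6, 2, 1]]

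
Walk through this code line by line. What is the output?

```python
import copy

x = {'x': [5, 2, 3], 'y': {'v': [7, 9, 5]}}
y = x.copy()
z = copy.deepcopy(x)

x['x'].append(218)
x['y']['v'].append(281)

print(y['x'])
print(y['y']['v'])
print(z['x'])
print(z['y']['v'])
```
[5, 2, 3, 218]
[7, 9, 5, 281]
[5, 2, 3]
[7, 9, 5]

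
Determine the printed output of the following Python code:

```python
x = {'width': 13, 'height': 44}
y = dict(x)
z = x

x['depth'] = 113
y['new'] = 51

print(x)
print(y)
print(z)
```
{'width': 13, 'height': 44, 'depth': 113}
{'width': 13, 'height': 44, 'new': 51}
{'width': 13, 'height': 44, 'depth': 113}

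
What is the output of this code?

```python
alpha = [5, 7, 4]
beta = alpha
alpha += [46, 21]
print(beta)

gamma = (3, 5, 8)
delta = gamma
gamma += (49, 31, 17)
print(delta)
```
[5, 7, 4, 46, 21]
(3, 5, 8)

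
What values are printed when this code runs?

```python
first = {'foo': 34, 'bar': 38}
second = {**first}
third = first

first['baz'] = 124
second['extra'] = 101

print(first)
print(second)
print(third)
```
{'foo': 34, 'bar': 38, 'baz': 124}
{'foo': 34, 'bar': 38, 'extra': 101}
{'foo': 34, 'bar': 38, 'baz': 124}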